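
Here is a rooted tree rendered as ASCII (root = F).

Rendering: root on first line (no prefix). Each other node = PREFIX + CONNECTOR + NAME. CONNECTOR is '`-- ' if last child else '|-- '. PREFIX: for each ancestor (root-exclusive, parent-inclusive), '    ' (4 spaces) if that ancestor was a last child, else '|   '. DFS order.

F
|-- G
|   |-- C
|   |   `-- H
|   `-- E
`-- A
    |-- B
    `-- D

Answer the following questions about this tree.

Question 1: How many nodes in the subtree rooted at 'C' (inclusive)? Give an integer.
Answer: 2

Derivation:
Subtree rooted at C contains: C, H
Count = 2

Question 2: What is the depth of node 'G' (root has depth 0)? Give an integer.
Answer: 1

Derivation:
Path from root to G: F -> G
Depth = number of edges = 1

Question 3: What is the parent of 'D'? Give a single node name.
Answer: A

Derivation:
Scan adjacency: D appears as child of A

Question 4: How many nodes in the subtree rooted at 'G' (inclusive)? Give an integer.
Answer: 4

Derivation:
Subtree rooted at G contains: C, E, G, H
Count = 4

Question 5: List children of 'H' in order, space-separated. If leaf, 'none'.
Node H's children (from adjacency): (leaf)

Answer: none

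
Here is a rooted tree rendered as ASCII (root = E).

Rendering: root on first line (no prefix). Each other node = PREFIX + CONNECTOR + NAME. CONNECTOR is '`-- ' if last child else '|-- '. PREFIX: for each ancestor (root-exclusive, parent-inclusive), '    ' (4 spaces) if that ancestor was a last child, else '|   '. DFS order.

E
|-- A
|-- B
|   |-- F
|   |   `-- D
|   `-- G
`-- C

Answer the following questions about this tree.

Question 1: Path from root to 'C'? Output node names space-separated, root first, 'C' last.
Walk down from root: E -> C

Answer: E C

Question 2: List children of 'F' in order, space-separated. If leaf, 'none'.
Answer: D

Derivation:
Node F's children (from adjacency): D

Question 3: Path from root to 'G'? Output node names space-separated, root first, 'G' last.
Answer: E B G

Derivation:
Walk down from root: E -> B -> G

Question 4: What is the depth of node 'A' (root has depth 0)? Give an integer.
Path from root to A: E -> A
Depth = number of edges = 1

Answer: 1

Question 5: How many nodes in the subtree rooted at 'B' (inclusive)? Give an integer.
Answer: 4

Derivation:
Subtree rooted at B contains: B, D, F, G
Count = 4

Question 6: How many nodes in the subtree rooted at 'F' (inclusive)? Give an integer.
Answer: 2

Derivation:
Subtree rooted at F contains: D, F
Count = 2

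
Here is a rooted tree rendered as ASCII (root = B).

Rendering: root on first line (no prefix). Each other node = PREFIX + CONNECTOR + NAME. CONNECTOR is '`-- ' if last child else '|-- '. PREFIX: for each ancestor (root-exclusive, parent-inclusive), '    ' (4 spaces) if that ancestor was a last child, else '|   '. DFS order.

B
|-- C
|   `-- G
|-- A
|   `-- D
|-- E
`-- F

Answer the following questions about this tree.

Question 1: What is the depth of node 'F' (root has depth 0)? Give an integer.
Answer: 1

Derivation:
Path from root to F: B -> F
Depth = number of edges = 1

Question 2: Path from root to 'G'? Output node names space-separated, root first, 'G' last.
Walk down from root: B -> C -> G

Answer: B C G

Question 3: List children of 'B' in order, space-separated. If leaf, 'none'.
Answer: C A E F

Derivation:
Node B's children (from adjacency): C, A, E, F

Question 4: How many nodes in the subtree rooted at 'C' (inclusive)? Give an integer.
Subtree rooted at C contains: C, G
Count = 2

Answer: 2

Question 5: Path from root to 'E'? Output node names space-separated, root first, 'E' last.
Walk down from root: B -> E

Answer: B E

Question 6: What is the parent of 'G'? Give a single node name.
Answer: C

Derivation:
Scan adjacency: G appears as child of C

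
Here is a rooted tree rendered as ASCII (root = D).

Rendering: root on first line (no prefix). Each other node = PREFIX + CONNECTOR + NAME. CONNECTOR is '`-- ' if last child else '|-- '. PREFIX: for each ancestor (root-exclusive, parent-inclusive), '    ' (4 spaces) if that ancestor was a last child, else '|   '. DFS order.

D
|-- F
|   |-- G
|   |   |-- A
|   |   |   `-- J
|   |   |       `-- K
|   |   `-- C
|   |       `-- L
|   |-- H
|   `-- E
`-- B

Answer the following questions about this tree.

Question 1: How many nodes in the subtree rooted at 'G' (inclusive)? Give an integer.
Answer: 6

Derivation:
Subtree rooted at G contains: A, C, G, J, K, L
Count = 6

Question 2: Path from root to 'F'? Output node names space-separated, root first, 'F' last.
Answer: D F

Derivation:
Walk down from root: D -> F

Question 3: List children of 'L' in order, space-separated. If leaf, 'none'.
Answer: none

Derivation:
Node L's children (from adjacency): (leaf)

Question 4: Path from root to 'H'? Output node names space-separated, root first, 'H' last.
Answer: D F H

Derivation:
Walk down from root: D -> F -> H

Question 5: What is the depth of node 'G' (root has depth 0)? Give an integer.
Answer: 2

Derivation:
Path from root to G: D -> F -> G
Depth = number of edges = 2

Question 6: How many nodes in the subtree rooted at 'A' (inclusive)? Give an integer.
Answer: 3

Derivation:
Subtree rooted at A contains: A, J, K
Count = 3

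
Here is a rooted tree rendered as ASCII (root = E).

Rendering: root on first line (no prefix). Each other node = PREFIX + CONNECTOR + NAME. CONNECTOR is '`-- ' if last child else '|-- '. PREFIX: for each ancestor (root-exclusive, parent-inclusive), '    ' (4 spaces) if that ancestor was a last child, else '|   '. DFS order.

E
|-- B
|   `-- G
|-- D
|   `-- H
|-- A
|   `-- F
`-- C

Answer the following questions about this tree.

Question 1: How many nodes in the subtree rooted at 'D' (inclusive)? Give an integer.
Answer: 2

Derivation:
Subtree rooted at D contains: D, H
Count = 2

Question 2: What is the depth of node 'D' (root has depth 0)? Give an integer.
Answer: 1

Derivation:
Path from root to D: E -> D
Depth = number of edges = 1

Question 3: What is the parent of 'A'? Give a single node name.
Answer: E

Derivation:
Scan adjacency: A appears as child of E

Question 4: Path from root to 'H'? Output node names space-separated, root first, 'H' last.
Walk down from root: E -> D -> H

Answer: E D H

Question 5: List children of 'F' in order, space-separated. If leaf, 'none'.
Node F's children (from adjacency): (leaf)

Answer: none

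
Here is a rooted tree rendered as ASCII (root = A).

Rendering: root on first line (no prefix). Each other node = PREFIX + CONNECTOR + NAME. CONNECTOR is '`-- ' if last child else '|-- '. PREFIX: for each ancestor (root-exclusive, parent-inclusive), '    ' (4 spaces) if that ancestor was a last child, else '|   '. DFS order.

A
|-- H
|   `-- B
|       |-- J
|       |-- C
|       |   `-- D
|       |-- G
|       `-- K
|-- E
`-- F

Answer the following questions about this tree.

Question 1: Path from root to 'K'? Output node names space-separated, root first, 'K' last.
Walk down from root: A -> H -> B -> K

Answer: A H B K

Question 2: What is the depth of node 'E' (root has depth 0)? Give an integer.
Answer: 1

Derivation:
Path from root to E: A -> E
Depth = number of edges = 1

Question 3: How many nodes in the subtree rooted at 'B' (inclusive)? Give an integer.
Answer: 6

Derivation:
Subtree rooted at B contains: B, C, D, G, J, K
Count = 6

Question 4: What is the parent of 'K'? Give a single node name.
Scan adjacency: K appears as child of B

Answer: B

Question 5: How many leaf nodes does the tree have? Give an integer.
Answer: 6

Derivation:
Leaves (nodes with no children): D, E, F, G, J, K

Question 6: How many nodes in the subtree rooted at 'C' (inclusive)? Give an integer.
Answer: 2

Derivation:
Subtree rooted at C contains: C, D
Count = 2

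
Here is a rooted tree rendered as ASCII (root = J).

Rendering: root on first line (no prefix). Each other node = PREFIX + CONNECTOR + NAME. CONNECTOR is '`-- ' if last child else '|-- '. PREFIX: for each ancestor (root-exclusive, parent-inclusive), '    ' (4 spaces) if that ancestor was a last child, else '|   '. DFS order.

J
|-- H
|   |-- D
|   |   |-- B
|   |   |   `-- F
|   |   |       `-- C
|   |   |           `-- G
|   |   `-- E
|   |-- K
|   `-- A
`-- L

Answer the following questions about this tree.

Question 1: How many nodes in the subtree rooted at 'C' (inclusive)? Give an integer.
Answer: 2

Derivation:
Subtree rooted at C contains: C, G
Count = 2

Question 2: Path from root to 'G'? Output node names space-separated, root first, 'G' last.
Walk down from root: J -> H -> D -> B -> F -> C -> G

Answer: J H D B F C G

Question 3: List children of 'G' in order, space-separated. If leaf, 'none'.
Node G's children (from adjacency): (leaf)

Answer: none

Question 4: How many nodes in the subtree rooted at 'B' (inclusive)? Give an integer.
Subtree rooted at B contains: B, C, F, G
Count = 4

Answer: 4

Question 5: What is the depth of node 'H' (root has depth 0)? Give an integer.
Answer: 1

Derivation:
Path from root to H: J -> H
Depth = number of edges = 1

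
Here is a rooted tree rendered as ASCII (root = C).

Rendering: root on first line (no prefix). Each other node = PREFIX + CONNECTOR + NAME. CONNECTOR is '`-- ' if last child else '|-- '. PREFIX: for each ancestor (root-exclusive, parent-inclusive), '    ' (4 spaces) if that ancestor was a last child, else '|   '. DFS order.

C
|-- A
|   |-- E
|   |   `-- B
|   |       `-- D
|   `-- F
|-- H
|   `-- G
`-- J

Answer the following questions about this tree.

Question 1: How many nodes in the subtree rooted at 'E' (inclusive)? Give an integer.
Subtree rooted at E contains: B, D, E
Count = 3

Answer: 3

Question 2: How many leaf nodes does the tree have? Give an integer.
Leaves (nodes with no children): D, F, G, J

Answer: 4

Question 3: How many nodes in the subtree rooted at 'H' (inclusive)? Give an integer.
Answer: 2

Derivation:
Subtree rooted at H contains: G, H
Count = 2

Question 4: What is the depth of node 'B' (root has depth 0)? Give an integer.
Path from root to B: C -> A -> E -> B
Depth = number of edges = 3

Answer: 3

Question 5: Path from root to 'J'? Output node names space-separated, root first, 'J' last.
Walk down from root: C -> J

Answer: C J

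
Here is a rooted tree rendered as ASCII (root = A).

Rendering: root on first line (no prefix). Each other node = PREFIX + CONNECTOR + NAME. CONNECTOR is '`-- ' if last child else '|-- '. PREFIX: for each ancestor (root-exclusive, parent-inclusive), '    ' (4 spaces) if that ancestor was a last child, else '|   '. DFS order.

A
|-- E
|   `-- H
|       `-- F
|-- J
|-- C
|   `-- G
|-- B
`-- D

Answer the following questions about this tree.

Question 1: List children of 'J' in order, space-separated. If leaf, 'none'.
Node J's children (from adjacency): (leaf)

Answer: none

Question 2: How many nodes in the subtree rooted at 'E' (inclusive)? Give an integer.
Subtree rooted at E contains: E, F, H
Count = 3

Answer: 3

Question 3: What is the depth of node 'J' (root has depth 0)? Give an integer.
Answer: 1

Derivation:
Path from root to J: A -> J
Depth = number of edges = 1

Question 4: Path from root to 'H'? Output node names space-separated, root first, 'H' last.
Answer: A E H

Derivation:
Walk down from root: A -> E -> H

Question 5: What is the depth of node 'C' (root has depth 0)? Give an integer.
Answer: 1

Derivation:
Path from root to C: A -> C
Depth = number of edges = 1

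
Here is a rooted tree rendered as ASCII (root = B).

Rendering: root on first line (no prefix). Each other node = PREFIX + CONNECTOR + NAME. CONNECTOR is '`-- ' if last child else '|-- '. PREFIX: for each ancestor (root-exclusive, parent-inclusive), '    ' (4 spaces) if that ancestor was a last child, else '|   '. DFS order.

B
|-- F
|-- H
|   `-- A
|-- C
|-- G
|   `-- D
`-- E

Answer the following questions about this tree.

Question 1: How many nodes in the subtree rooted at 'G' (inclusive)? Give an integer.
Answer: 2

Derivation:
Subtree rooted at G contains: D, G
Count = 2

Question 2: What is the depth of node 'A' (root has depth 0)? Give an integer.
Answer: 2

Derivation:
Path from root to A: B -> H -> A
Depth = number of edges = 2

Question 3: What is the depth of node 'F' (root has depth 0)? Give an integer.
Path from root to F: B -> F
Depth = number of edges = 1

Answer: 1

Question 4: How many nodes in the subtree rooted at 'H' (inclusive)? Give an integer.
Subtree rooted at H contains: A, H
Count = 2

Answer: 2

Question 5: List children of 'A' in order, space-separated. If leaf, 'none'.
Node A's children (from adjacency): (leaf)

Answer: none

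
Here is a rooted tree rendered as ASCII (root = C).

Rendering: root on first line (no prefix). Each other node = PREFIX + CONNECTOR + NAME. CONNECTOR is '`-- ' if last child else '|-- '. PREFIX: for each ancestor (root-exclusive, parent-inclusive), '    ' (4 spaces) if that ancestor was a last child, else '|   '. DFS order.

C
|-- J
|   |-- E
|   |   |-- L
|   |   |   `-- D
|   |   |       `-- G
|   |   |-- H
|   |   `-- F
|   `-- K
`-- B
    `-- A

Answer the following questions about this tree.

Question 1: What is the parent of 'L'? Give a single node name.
Scan adjacency: L appears as child of E

Answer: E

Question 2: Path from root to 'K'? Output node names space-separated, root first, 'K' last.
Answer: C J K

Derivation:
Walk down from root: C -> J -> K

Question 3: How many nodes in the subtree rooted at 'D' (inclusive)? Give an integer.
Answer: 2

Derivation:
Subtree rooted at D contains: D, G
Count = 2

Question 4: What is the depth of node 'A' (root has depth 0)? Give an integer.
Path from root to A: C -> B -> A
Depth = number of edges = 2

Answer: 2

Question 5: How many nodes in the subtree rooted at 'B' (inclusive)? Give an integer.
Subtree rooted at B contains: A, B
Count = 2

Answer: 2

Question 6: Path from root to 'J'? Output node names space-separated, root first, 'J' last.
Answer: C J

Derivation:
Walk down from root: C -> J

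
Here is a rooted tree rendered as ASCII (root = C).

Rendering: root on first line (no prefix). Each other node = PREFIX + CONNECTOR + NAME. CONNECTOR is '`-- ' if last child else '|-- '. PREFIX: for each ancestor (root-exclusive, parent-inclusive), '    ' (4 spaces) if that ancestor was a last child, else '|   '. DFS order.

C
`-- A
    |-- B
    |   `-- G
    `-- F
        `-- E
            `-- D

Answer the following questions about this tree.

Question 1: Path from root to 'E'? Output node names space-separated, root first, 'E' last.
Answer: C A F E

Derivation:
Walk down from root: C -> A -> F -> E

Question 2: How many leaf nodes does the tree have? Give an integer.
Answer: 2

Derivation:
Leaves (nodes with no children): D, G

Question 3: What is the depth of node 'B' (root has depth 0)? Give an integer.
Answer: 2

Derivation:
Path from root to B: C -> A -> B
Depth = number of edges = 2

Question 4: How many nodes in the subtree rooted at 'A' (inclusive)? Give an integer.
Subtree rooted at A contains: A, B, D, E, F, G
Count = 6

Answer: 6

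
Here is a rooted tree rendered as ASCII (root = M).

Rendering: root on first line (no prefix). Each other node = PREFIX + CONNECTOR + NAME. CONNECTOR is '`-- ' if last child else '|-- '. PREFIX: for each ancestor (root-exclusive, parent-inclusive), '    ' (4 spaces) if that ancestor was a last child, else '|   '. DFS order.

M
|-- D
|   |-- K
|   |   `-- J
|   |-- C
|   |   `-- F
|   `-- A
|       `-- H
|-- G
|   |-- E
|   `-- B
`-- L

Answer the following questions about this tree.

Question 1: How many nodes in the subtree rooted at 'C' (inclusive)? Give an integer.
Answer: 2

Derivation:
Subtree rooted at C contains: C, F
Count = 2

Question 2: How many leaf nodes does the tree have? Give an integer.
Answer: 6

Derivation:
Leaves (nodes with no children): B, E, F, H, J, L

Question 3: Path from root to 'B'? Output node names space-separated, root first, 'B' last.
Walk down from root: M -> G -> B

Answer: M G B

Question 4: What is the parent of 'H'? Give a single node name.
Answer: A

Derivation:
Scan adjacency: H appears as child of A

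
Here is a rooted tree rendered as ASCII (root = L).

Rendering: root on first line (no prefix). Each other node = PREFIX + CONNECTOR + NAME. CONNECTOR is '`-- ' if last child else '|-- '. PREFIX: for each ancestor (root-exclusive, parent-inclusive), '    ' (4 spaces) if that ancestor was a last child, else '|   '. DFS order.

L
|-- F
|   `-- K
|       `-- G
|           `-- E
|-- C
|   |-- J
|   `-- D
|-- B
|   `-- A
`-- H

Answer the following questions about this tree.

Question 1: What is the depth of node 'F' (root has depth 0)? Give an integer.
Answer: 1

Derivation:
Path from root to F: L -> F
Depth = number of edges = 1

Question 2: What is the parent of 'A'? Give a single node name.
Scan adjacency: A appears as child of B

Answer: B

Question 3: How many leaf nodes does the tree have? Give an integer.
Leaves (nodes with no children): A, D, E, H, J

Answer: 5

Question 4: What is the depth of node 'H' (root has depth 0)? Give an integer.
Answer: 1

Derivation:
Path from root to H: L -> H
Depth = number of edges = 1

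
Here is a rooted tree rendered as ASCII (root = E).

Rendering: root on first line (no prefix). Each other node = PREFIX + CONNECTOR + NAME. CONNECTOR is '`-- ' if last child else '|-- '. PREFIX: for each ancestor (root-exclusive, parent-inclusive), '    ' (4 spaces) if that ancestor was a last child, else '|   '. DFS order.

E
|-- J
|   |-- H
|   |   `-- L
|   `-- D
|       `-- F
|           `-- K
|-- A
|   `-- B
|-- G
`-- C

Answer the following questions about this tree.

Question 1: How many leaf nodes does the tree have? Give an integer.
Leaves (nodes with no children): B, C, G, K, L

Answer: 5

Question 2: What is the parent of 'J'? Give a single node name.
Scan adjacency: J appears as child of E

Answer: E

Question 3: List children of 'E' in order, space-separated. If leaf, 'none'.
Node E's children (from adjacency): J, A, G, C

Answer: J A G C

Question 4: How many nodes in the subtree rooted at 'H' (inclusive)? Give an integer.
Answer: 2

Derivation:
Subtree rooted at H contains: H, L
Count = 2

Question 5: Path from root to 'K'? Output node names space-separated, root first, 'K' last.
Walk down from root: E -> J -> D -> F -> K

Answer: E J D F K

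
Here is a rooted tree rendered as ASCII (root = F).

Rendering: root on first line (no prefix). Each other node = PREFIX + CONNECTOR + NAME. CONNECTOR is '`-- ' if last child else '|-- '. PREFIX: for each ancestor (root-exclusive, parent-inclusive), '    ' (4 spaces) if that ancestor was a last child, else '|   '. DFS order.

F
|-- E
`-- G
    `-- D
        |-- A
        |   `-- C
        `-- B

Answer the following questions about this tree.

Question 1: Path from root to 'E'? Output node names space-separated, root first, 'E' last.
Answer: F E

Derivation:
Walk down from root: F -> E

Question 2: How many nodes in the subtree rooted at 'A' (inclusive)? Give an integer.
Subtree rooted at A contains: A, C
Count = 2

Answer: 2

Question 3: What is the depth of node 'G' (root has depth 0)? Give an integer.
Answer: 1

Derivation:
Path from root to G: F -> G
Depth = number of edges = 1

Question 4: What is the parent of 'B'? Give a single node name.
Scan adjacency: B appears as child of D

Answer: D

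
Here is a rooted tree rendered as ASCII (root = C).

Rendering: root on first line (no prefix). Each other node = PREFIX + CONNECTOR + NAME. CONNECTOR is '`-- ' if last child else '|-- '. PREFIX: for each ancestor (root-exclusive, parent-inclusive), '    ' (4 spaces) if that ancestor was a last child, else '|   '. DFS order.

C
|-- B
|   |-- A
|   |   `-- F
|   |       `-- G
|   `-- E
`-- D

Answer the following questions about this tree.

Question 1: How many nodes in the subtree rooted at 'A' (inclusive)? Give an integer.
Answer: 3

Derivation:
Subtree rooted at A contains: A, F, G
Count = 3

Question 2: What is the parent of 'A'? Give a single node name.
Scan adjacency: A appears as child of B

Answer: B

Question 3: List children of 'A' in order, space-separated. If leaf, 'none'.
Answer: F

Derivation:
Node A's children (from adjacency): F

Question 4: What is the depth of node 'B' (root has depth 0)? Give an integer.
Path from root to B: C -> B
Depth = number of edges = 1

Answer: 1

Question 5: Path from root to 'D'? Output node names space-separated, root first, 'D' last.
Answer: C D

Derivation:
Walk down from root: C -> D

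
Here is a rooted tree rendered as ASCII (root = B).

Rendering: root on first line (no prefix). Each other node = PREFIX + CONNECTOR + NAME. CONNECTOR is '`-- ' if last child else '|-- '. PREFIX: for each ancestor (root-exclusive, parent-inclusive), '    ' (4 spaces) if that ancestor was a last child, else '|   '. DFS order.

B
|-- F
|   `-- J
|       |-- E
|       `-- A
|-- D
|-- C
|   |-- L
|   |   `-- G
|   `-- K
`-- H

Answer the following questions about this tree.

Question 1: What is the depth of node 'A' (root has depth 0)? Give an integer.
Path from root to A: B -> F -> J -> A
Depth = number of edges = 3

Answer: 3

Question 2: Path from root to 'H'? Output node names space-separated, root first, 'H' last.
Walk down from root: B -> H

Answer: B H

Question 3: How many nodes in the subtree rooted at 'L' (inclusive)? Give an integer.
Subtree rooted at L contains: G, L
Count = 2

Answer: 2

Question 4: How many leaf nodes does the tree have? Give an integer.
Answer: 6

Derivation:
Leaves (nodes with no children): A, D, E, G, H, K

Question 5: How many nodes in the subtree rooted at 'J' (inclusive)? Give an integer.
Subtree rooted at J contains: A, E, J
Count = 3

Answer: 3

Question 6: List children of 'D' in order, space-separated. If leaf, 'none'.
Answer: none

Derivation:
Node D's children (from adjacency): (leaf)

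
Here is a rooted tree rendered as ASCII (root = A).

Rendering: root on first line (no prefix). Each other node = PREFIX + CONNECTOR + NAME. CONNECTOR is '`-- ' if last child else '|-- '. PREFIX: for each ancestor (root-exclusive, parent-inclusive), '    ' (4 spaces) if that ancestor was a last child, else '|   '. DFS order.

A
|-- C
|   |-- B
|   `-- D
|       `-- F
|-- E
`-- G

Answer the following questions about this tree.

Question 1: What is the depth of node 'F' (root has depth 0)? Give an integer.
Path from root to F: A -> C -> D -> F
Depth = number of edges = 3

Answer: 3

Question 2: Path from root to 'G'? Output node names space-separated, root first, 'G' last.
Answer: A G

Derivation:
Walk down from root: A -> G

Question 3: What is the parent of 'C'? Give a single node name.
Answer: A

Derivation:
Scan adjacency: C appears as child of A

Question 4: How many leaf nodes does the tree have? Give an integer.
Leaves (nodes with no children): B, E, F, G

Answer: 4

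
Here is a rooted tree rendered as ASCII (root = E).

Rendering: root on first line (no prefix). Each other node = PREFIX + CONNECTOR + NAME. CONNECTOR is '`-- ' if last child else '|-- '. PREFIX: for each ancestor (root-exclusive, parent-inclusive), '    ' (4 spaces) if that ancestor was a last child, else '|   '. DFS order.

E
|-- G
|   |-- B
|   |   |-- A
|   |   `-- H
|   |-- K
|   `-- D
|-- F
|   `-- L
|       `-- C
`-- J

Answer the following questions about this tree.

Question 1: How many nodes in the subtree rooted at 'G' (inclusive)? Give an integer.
Subtree rooted at G contains: A, B, D, G, H, K
Count = 6

Answer: 6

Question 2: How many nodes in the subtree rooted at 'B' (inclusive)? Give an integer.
Subtree rooted at B contains: A, B, H
Count = 3

Answer: 3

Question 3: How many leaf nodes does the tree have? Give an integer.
Answer: 6

Derivation:
Leaves (nodes with no children): A, C, D, H, J, K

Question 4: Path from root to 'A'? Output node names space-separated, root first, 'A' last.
Answer: E G B A

Derivation:
Walk down from root: E -> G -> B -> A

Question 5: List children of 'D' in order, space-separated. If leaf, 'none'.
Answer: none

Derivation:
Node D's children (from adjacency): (leaf)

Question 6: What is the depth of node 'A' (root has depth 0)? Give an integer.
Path from root to A: E -> G -> B -> A
Depth = number of edges = 3

Answer: 3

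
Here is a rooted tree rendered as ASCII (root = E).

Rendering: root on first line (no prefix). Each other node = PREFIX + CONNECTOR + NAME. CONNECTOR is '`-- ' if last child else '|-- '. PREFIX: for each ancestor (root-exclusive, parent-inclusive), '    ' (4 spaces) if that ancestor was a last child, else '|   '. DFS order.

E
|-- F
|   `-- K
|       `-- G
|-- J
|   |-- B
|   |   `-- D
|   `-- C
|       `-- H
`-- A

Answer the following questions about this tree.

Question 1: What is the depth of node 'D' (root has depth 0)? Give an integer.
Answer: 3

Derivation:
Path from root to D: E -> J -> B -> D
Depth = number of edges = 3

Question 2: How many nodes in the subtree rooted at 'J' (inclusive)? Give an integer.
Subtree rooted at J contains: B, C, D, H, J
Count = 5

Answer: 5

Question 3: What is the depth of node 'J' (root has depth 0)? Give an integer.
Path from root to J: E -> J
Depth = number of edges = 1

Answer: 1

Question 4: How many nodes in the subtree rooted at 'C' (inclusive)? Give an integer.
Answer: 2

Derivation:
Subtree rooted at C contains: C, H
Count = 2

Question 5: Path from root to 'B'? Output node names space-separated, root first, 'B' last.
Answer: E J B

Derivation:
Walk down from root: E -> J -> B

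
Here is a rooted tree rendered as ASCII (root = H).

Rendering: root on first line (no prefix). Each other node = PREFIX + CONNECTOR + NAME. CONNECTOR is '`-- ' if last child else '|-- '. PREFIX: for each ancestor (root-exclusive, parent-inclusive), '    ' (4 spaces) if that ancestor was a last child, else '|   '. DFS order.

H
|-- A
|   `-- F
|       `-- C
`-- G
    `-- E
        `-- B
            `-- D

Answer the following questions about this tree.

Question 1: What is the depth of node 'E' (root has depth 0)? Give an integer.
Answer: 2

Derivation:
Path from root to E: H -> G -> E
Depth = number of edges = 2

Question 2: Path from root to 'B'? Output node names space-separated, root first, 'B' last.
Walk down from root: H -> G -> E -> B

Answer: H G E B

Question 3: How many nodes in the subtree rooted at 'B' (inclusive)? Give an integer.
Subtree rooted at B contains: B, D
Count = 2

Answer: 2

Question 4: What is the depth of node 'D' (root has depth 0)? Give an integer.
Answer: 4

Derivation:
Path from root to D: H -> G -> E -> B -> D
Depth = number of edges = 4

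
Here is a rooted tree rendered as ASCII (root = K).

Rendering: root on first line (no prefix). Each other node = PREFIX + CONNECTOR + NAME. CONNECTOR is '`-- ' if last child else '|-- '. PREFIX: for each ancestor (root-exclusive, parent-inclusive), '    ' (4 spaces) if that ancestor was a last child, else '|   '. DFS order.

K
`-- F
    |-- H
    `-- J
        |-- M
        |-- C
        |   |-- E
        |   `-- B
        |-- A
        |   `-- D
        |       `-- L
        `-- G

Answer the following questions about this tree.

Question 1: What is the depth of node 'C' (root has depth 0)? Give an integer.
Path from root to C: K -> F -> J -> C
Depth = number of edges = 3

Answer: 3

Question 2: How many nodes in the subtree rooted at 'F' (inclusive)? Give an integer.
Answer: 11

Derivation:
Subtree rooted at F contains: A, B, C, D, E, F, G, H, J, L, M
Count = 11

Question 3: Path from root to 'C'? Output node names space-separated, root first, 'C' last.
Walk down from root: K -> F -> J -> C

Answer: K F J C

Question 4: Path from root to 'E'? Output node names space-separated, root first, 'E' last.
Answer: K F J C E

Derivation:
Walk down from root: K -> F -> J -> C -> E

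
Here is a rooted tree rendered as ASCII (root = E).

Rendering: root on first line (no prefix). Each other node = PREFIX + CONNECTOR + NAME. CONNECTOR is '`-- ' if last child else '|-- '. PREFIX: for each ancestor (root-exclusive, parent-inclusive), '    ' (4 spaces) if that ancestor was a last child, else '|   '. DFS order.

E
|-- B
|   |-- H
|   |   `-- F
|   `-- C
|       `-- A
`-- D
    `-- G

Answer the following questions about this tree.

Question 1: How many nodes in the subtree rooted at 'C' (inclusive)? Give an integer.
Subtree rooted at C contains: A, C
Count = 2

Answer: 2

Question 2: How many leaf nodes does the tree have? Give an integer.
Answer: 3

Derivation:
Leaves (nodes with no children): A, F, G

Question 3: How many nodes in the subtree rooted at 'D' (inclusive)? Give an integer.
Answer: 2

Derivation:
Subtree rooted at D contains: D, G
Count = 2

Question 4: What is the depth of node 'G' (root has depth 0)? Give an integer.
Path from root to G: E -> D -> G
Depth = number of edges = 2

Answer: 2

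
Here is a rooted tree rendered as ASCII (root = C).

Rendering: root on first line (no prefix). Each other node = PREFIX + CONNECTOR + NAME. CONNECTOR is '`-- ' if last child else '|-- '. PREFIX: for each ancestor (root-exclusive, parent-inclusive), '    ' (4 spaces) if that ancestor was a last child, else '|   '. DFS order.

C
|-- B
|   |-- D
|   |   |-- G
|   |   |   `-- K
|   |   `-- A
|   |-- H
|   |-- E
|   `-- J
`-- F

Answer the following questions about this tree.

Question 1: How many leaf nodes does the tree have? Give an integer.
Leaves (nodes with no children): A, E, F, H, J, K

Answer: 6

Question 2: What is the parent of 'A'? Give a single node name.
Scan adjacency: A appears as child of D

Answer: D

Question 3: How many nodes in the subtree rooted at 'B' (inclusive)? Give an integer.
Answer: 8

Derivation:
Subtree rooted at B contains: A, B, D, E, G, H, J, K
Count = 8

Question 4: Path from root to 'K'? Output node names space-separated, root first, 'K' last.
Walk down from root: C -> B -> D -> G -> K

Answer: C B D G K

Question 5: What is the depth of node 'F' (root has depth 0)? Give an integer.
Path from root to F: C -> F
Depth = number of edges = 1

Answer: 1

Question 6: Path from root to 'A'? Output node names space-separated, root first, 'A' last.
Walk down from root: C -> B -> D -> A

Answer: C B D A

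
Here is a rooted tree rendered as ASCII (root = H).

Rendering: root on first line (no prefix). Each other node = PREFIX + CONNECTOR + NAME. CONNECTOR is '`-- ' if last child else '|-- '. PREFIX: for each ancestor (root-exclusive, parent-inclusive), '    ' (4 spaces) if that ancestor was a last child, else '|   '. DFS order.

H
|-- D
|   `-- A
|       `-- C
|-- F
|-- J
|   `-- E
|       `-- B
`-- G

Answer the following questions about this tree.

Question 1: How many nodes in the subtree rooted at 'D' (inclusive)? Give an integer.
Answer: 3

Derivation:
Subtree rooted at D contains: A, C, D
Count = 3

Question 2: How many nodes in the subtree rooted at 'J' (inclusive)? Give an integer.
Answer: 3

Derivation:
Subtree rooted at J contains: B, E, J
Count = 3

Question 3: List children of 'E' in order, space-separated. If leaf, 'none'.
Node E's children (from adjacency): B

Answer: B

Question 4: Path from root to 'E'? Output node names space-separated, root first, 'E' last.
Answer: H J E

Derivation:
Walk down from root: H -> J -> E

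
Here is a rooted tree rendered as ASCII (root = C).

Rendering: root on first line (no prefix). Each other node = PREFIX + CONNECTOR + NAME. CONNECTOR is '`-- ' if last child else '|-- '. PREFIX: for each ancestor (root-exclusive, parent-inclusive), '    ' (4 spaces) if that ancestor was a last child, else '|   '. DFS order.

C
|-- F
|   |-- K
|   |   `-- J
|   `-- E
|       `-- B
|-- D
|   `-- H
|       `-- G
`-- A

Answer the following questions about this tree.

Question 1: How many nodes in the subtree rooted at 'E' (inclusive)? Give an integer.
Subtree rooted at E contains: B, E
Count = 2

Answer: 2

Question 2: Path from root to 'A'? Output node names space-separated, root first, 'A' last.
Walk down from root: C -> A

Answer: C A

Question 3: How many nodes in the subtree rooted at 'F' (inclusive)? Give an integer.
Answer: 5

Derivation:
Subtree rooted at F contains: B, E, F, J, K
Count = 5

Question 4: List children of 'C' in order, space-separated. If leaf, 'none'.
Node C's children (from adjacency): F, D, A

Answer: F D A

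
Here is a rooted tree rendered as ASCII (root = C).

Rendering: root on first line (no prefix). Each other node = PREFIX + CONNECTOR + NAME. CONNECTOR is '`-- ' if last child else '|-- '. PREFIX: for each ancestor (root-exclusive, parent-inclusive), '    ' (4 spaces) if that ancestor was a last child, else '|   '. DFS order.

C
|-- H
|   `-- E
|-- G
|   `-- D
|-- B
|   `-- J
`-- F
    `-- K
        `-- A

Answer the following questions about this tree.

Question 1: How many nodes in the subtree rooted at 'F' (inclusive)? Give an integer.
Subtree rooted at F contains: A, F, K
Count = 3

Answer: 3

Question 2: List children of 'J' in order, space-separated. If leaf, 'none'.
Node J's children (from adjacency): (leaf)

Answer: none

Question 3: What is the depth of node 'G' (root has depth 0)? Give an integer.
Path from root to G: C -> G
Depth = number of edges = 1

Answer: 1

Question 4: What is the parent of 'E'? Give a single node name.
Answer: H

Derivation:
Scan adjacency: E appears as child of H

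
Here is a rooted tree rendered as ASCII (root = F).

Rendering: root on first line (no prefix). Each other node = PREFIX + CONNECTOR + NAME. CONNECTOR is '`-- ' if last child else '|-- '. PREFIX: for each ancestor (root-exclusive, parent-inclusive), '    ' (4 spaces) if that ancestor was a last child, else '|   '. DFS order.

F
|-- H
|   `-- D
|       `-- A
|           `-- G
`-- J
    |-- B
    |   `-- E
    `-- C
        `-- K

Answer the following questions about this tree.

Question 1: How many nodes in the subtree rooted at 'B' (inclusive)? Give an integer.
Answer: 2

Derivation:
Subtree rooted at B contains: B, E
Count = 2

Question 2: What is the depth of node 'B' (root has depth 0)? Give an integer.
Answer: 2

Derivation:
Path from root to B: F -> J -> B
Depth = number of edges = 2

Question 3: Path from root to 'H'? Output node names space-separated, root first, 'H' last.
Walk down from root: F -> H

Answer: F H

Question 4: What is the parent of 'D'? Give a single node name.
Scan adjacency: D appears as child of H

Answer: H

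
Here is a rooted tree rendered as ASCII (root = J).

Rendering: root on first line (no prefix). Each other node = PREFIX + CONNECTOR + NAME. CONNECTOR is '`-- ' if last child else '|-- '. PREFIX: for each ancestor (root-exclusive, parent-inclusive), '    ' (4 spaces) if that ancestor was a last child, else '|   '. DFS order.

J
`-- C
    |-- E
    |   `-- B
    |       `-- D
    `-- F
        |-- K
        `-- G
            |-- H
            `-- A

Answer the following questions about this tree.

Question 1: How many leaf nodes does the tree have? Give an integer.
Answer: 4

Derivation:
Leaves (nodes with no children): A, D, H, K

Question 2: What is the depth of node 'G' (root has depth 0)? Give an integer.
Path from root to G: J -> C -> F -> G
Depth = number of edges = 3

Answer: 3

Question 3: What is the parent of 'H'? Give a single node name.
Scan adjacency: H appears as child of G

Answer: G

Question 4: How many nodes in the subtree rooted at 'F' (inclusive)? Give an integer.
Answer: 5

Derivation:
Subtree rooted at F contains: A, F, G, H, K
Count = 5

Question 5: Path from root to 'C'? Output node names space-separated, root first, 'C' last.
Walk down from root: J -> C

Answer: J C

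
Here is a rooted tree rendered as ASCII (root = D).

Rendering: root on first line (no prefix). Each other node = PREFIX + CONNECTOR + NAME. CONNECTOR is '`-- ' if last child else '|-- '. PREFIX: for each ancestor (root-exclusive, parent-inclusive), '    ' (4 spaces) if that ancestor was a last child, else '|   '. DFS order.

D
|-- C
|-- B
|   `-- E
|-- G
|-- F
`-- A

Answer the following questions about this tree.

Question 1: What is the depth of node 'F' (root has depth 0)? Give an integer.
Answer: 1

Derivation:
Path from root to F: D -> F
Depth = number of edges = 1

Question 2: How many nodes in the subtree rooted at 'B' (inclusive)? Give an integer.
Answer: 2

Derivation:
Subtree rooted at B contains: B, E
Count = 2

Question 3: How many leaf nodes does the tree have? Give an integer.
Leaves (nodes with no children): A, C, E, F, G

Answer: 5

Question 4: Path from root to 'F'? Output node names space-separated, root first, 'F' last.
Answer: D F

Derivation:
Walk down from root: D -> F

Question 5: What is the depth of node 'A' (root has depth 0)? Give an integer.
Answer: 1

Derivation:
Path from root to A: D -> A
Depth = number of edges = 1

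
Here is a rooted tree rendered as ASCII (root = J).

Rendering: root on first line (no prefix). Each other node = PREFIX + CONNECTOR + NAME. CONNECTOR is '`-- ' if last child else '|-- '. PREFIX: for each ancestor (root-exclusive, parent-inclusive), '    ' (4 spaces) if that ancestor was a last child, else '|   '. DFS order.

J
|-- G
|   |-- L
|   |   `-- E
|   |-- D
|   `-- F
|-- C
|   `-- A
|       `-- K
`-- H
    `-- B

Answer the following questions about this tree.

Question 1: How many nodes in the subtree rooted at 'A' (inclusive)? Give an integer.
Answer: 2

Derivation:
Subtree rooted at A contains: A, K
Count = 2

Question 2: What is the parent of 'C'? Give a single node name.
Scan adjacency: C appears as child of J

Answer: J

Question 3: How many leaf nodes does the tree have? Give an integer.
Leaves (nodes with no children): B, D, E, F, K

Answer: 5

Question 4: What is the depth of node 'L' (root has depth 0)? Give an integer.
Answer: 2

Derivation:
Path from root to L: J -> G -> L
Depth = number of edges = 2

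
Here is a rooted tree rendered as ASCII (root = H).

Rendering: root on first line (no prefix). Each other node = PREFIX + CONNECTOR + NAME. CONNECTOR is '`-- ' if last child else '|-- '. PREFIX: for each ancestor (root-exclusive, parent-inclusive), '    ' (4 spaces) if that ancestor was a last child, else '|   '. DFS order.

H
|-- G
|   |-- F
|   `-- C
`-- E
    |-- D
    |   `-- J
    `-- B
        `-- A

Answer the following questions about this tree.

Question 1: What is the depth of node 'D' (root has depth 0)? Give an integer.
Answer: 2

Derivation:
Path from root to D: H -> E -> D
Depth = number of edges = 2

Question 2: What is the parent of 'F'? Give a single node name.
Scan adjacency: F appears as child of G

Answer: G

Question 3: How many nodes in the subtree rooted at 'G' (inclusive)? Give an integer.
Subtree rooted at G contains: C, F, G
Count = 3

Answer: 3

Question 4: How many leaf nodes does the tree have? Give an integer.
Leaves (nodes with no children): A, C, F, J

Answer: 4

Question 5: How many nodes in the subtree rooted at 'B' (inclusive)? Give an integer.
Subtree rooted at B contains: A, B
Count = 2

Answer: 2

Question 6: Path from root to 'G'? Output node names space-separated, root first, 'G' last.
Walk down from root: H -> G

Answer: H G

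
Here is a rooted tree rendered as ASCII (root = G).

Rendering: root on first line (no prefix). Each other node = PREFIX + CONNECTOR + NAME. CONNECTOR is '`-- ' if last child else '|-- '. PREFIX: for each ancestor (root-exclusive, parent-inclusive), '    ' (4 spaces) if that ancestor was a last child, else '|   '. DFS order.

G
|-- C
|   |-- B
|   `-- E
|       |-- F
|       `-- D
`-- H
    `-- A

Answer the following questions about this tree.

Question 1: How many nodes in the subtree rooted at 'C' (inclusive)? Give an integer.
Answer: 5

Derivation:
Subtree rooted at C contains: B, C, D, E, F
Count = 5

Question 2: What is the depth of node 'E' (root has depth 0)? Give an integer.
Answer: 2

Derivation:
Path from root to E: G -> C -> E
Depth = number of edges = 2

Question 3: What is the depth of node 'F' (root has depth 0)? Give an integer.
Path from root to F: G -> C -> E -> F
Depth = number of edges = 3

Answer: 3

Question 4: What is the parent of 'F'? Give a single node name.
Scan adjacency: F appears as child of E

Answer: E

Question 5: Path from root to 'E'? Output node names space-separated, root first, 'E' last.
Answer: G C E

Derivation:
Walk down from root: G -> C -> E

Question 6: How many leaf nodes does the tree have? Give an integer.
Answer: 4

Derivation:
Leaves (nodes with no children): A, B, D, F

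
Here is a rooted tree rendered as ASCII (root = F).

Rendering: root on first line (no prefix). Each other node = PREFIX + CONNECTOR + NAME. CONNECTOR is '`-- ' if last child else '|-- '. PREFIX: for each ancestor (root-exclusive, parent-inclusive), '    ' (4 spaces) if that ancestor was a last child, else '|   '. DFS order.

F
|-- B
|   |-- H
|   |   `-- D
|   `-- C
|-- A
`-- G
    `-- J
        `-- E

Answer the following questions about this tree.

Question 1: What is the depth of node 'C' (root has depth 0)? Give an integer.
Path from root to C: F -> B -> C
Depth = number of edges = 2

Answer: 2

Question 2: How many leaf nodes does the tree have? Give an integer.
Answer: 4

Derivation:
Leaves (nodes with no children): A, C, D, E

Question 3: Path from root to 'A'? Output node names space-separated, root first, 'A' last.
Answer: F A

Derivation:
Walk down from root: F -> A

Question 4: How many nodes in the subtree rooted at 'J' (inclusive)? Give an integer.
Answer: 2

Derivation:
Subtree rooted at J contains: E, J
Count = 2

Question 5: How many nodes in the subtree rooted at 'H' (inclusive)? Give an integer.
Answer: 2

Derivation:
Subtree rooted at H contains: D, H
Count = 2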